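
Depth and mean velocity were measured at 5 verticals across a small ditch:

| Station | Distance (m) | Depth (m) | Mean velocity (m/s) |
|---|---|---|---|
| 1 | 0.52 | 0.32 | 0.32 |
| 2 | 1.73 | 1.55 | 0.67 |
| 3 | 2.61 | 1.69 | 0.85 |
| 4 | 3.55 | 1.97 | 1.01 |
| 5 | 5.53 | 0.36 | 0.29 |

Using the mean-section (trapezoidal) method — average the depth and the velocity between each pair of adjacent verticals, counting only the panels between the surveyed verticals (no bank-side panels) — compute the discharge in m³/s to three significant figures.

Panel 1-2: Δb = 1.21 m, d̄ = (0.32+1.55)/2 = 0.935, v̄ = (0.32+0.67)/2 = 0.495 → q = 1.21×0.935×0.495 = 0.5600 m³/s
Panel 2-3: Δb = 0.88 m, d̄ = (1.55+1.69)/2 = 1.62, v̄ = (0.67+0.85)/2 = 0.76 → q = 0.88×1.62×0.76 = 1.083 m³/s
Panel 3-4: Δb = 0.94 m, d̄ = (1.69+1.97)/2 = 1.83, v̄ = (0.85+1.01)/2 = 0.93 → q = 0.94×1.83×0.93 = 1.600 m³/s
Panel 4-5: Δb = 1.98 m, d̄ = (1.97+0.36)/2 = 1.165, v̄ = (1.01+0.29)/2 = 0.65 → q = 1.98×1.165×0.65 = 1.499 m³/s
Q = Σ q = 4.743 m³/s

4.74 m³/s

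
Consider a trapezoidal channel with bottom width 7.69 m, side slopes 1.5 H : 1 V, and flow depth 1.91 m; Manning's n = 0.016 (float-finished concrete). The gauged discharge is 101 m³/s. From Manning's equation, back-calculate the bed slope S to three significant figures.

A = (b + z·y)·y = (7.69 + 1.5×1.91)×1.91 = 20.16 m²
P = b + 2y√(1+z²) = 7.69 + 2×1.91×√(1+1.5²) = 14.58 m
R = A/P = 20.16/14.58 = 1.383 m
S = (Q·n / (1·A·R^(2/3)))² = (101×0.016 / (1×20.16×1.241))² = 0.004170

0.00417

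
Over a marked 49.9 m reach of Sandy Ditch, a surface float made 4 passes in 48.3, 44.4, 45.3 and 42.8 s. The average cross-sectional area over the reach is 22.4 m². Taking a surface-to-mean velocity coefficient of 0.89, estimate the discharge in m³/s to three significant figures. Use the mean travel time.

22.0 m³/s

t̄ = (48.3 + 44.4 + 45.3 + 42.8) / 4 = 45.2 s
v_surface = L / t̄ = 49.9 / 45.2 = 1.104 m/s
v_mean = 0.89 × 1.104 = 0.9825 m/s
Q = A × v_mean = 22.4 × 0.9825 = 22.01 m³/s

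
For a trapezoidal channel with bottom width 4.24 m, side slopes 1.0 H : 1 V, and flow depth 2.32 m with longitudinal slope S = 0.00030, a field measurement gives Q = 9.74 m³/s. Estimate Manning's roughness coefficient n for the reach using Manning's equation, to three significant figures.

0.0340

A = (b + z·y)·y = (4.24 + 1.0×2.32)×2.32 = 15.22 m²
P = b + 2y√(1+z²) = 4.24 + 2×2.32×√(1+1.0²) = 10.80 m
R = A/P = 15.22/10.80 = 1.409 m
n = (1/Q)·A·R^(2/3)·S^(1/2) = (1/9.74) × 15.22 × 1.257 × 0.01732 = 0.03401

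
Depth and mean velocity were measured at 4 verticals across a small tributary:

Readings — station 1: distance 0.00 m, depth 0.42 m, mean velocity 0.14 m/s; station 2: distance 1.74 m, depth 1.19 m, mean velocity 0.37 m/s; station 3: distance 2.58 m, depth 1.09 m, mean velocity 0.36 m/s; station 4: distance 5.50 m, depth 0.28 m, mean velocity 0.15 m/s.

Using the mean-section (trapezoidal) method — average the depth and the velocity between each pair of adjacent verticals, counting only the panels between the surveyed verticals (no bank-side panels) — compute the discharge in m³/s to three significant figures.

1.22 m³/s

Panel 1-2: Δb = 1.74 m, d̄ = (0.42+1.19)/2 = 0.805, v̄ = (0.14+0.37)/2 = 0.255 → q = 1.74×0.805×0.255 = 0.3572 m³/s
Panel 2-3: Δb = 0.84 m, d̄ = (1.19+1.09)/2 = 1.14, v̄ = (0.37+0.36)/2 = 0.365 → q = 0.84×1.14×0.365 = 0.3495 m³/s
Panel 3-4: Δb = 2.92 m, d̄ = (1.09+0.28)/2 = 0.685, v̄ = (0.36+0.15)/2 = 0.255 → q = 2.92×0.685×0.255 = 0.5101 m³/s
Q = Σ q = 1.217 m³/s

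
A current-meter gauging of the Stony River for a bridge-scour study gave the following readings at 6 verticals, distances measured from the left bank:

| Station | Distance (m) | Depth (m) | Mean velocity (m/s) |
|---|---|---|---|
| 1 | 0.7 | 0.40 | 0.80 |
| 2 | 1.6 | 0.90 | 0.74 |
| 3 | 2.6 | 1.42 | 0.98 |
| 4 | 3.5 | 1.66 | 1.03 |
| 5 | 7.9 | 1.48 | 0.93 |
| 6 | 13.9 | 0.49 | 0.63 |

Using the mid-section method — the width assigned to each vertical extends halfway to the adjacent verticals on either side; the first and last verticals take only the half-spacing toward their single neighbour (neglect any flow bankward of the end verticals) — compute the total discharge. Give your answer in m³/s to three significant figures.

14.7 m³/s

w_1 = (1.6 − 0.7)/2 = 0.45 m; q_1 = 0.80 × 0.40 × 0.45 = 0.1440 m³/s
w_2 = (2.6 − 0.7)/2 = 0.95 m; q_2 = 0.74 × 0.90 × 0.95 = 0.6327 m³/s
w_3 = (3.5 − 1.6)/2 = 0.95 m; q_3 = 0.98 × 1.42 × 0.95 = 1.322 m³/s
w_4 = (7.9 − 2.6)/2 = 2.65 m; q_4 = 1.03 × 1.66 × 2.65 = 4.531 m³/s
w_5 = (13.9 − 3.5)/2 = 5.2 m; q_5 = 0.93 × 1.48 × 5.2 = 7.157 m³/s
w_6 = (13.9 − 7.9)/2 = 3 m; q_6 = 0.63 × 0.49 × 3 = 0.9261 m³/s
Q = Σ qᵢ = 14.71 m³/s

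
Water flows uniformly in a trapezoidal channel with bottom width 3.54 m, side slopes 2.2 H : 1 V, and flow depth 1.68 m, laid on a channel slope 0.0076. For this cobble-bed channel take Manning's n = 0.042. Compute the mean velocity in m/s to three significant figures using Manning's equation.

2.13 m/s

A = (b + z·y)·y = (3.54 + 2.2×1.68)×1.68 = 12.16 m²
P = b + 2y√(1+z²) = 3.54 + 2×1.68×√(1+2.2²) = 11.66 m
R = A/P = 12.16/11.66 = 1.043 m
Q = (1/n)·A·R^(2/3)·S^(1/2) = (1/0.042) × 12.16 × 1.043^(2/3) × 0.0076^(1/2) = 25.94 m³/s
V = Q/A = 25.94/12.16 = 2.134 m/s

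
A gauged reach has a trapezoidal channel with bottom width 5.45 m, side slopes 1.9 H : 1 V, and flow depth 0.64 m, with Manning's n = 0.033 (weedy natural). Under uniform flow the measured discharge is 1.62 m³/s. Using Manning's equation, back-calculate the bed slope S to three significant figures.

A = (b + z·y)·y = (5.45 + 1.9×0.64)×0.64 = 4.266 m²
P = b + 2y√(1+z²) = 5.45 + 2×0.64×√(1+1.9²) = 8.198 m
R = A/P = 4.266/8.198 = 0.5204 m
S = (Q·n / (1·A·R^(2/3)))² = (1.62×0.033 / (1×4.266×0.6470))² = 0.0003751

0.000375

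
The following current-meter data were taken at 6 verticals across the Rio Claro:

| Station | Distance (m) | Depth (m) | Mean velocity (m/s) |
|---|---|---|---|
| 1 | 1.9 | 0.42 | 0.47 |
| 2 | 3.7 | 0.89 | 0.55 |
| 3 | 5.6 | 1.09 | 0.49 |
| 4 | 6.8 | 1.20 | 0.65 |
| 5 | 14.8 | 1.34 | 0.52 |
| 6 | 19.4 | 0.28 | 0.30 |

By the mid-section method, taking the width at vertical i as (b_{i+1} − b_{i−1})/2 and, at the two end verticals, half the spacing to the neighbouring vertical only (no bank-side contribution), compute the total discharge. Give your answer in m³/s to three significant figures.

w_1 = (3.7 − 1.9)/2 = 0.9 m; q_1 = 0.47 × 0.42 × 0.9 = 0.1777 m³/s
w_2 = (5.6 − 1.9)/2 = 1.85 m; q_2 = 0.55 × 0.89 × 1.85 = 0.9056 m³/s
w_3 = (6.8 − 3.7)/2 = 1.55 m; q_3 = 0.49 × 1.09 × 1.55 = 0.8279 m³/s
w_4 = (14.8 − 5.6)/2 = 4.6 m; q_4 = 0.65 × 1.20 × 4.6 = 3.588 m³/s
w_5 = (19.4 − 6.8)/2 = 6.3 m; q_5 = 0.52 × 1.34 × 6.3 = 4.390 m³/s
w_6 = (19.4 − 14.8)/2 = 2.3 m; q_6 = 0.30 × 0.28 × 2.3 = 0.1932 m³/s
Q = Σ qᵢ = 10.08 m³/s

10.1 m³/s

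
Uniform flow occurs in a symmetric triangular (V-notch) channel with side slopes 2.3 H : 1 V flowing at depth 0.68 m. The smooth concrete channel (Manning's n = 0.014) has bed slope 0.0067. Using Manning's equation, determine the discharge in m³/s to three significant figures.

A = z·y² = 2.3×0.68² = 1.064 m²
P = 2y√(1+z²) = 2×0.68×√(1+2.3²) = 3.411 m
R = A/P = 1.064/3.411 = 0.3118 m
Q = (1/n)·A·R^(2/3)·S^(1/2) = (1/0.014) × 1.064 × 0.3118^(2/3) × 0.0067^(1/2) = 2.859 m³/s

2.86 m³/s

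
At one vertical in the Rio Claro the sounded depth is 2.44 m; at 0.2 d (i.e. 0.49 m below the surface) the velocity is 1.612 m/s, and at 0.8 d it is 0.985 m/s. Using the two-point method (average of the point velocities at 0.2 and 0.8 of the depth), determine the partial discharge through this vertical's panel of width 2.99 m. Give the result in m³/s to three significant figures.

9.47 m³/s

v̄ = (1.612 + 0.985) / 2 = 1.299 m/s
q = v̄ × d × w = 1.299 × 2.44 × 2.99 = 9.473 m³/s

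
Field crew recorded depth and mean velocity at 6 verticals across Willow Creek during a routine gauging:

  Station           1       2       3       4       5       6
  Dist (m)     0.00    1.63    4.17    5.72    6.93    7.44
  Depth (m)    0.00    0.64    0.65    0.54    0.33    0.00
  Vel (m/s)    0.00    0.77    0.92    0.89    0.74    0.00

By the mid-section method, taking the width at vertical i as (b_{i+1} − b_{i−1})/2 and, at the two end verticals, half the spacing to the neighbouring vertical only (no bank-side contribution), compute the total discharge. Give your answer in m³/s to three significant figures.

3.12 m³/s

w_2 = (4.17 − 0.00)/2 = 2.085 m; q_2 = 0.77 × 0.64 × 2.085 = 1.027 m³/s
w_3 = (5.72 − 1.63)/2 = 2.045 m; q_3 = 0.92 × 0.65 × 2.045 = 1.223 m³/s
w_4 = (6.93 − 4.17)/2 = 1.38 m; q_4 = 0.89 × 0.54 × 1.38 = 0.6632 m³/s
w_5 = (7.44 − 5.72)/2 = 0.86 m; q_5 = 0.74 × 0.33 × 0.86 = 0.2100 m³/s
Stations 1, 6 contribute zero (depth or velocity is 0).
Q = Σ qᵢ = 3.124 m³/s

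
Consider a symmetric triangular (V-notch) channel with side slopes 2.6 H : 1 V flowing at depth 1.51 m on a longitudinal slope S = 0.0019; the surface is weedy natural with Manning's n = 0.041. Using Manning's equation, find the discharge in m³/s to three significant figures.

A = z·y² = 2.6×1.51² = 5.928 m²
P = 2y√(1+z²) = 2×1.51×√(1+2.6²) = 8.413 m
R = A/P = 5.928/8.413 = 0.7047 m
Q = (1/n)·A·R^(2/3)·S^(1/2) = (1/0.041) × 5.928 × 0.7047^(2/3) × 0.0019^(1/2) = 4.991 m³/s

4.99 m³/s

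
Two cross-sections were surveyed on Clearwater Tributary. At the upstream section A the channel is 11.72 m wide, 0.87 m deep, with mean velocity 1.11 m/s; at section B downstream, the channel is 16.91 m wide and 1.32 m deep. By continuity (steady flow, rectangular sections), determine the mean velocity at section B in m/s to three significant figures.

0.507 m/s

Q = A₁V₁ = (11.72×0.87) × 1.11 = 11.32 m³/s
A₂ = 16.91 × 1.32 = 22.32 m²
V₂ = Q/A₂ = 11.32/22.32 = 0.5071 m/s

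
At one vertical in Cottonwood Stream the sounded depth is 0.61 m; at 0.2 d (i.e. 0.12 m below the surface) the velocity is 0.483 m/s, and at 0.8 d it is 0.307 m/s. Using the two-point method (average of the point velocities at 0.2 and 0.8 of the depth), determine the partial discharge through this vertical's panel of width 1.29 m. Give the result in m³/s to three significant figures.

v̄ = (0.483 + 0.307) / 2 = 0.3950 m/s
q = v̄ × d × w = 0.3950 × 0.61 × 1.29 = 0.3108 m³/s

0.311 m³/s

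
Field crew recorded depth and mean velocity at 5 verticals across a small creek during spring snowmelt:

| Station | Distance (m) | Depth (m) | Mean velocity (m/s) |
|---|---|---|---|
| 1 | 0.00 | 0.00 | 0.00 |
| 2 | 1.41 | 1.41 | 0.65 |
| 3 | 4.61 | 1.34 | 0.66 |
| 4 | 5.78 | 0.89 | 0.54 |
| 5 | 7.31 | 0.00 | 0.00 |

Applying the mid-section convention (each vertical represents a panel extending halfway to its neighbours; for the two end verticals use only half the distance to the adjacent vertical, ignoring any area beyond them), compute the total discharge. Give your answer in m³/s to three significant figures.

4.69 m³/s

w_2 = (4.61 − 0.00)/2 = 2.305 m; q_2 = 0.65 × 1.41 × 2.305 = 2.113 m³/s
w_3 = (5.78 − 1.41)/2 = 2.185 m; q_3 = 0.66 × 1.34 × 2.185 = 1.932 m³/s
w_4 = (7.31 − 4.61)/2 = 1.35 m; q_4 = 0.54 × 0.89 × 1.35 = 0.6488 m³/s
Stations 1, 5 contribute zero (depth or velocity is 0).
Q = Σ qᵢ = 4.694 m³/s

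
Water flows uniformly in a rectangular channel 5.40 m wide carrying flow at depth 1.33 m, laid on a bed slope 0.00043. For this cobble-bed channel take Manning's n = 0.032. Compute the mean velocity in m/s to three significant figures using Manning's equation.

0.600 m/s

A = b·y = 5.40 × 1.33 = 7.182 m²
P = b + 2y = 5.40 + 2×1.33 = 8.060 m
R = A/P = 7.182/8.060 = 0.8911 m
Q = (1/n)·A·R^(2/3)·S^(1/2) = (1/0.032) × 7.182 × 0.8911^(2/3) × 0.00043^(1/2) = 4.310 m³/s
V = Q/A = 4.310/7.182 = 0.6001 m/s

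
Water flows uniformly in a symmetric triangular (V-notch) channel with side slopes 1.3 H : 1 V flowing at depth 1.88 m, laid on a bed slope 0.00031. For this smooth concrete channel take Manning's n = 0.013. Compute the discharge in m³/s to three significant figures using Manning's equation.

5.11 m³/s

A = z·y² = 1.3×1.88² = 4.595 m²
P = 2y√(1+z²) = 2×1.88×√(1+1.3²) = 6.167 m
R = A/P = 4.595/6.167 = 0.7451 m
Q = (1/n)·A·R^(2/3)·S^(1/2) = (1/0.013) × 4.595 × 0.7451^(2/3) × 0.00031^(1/2) = 5.114 m³/s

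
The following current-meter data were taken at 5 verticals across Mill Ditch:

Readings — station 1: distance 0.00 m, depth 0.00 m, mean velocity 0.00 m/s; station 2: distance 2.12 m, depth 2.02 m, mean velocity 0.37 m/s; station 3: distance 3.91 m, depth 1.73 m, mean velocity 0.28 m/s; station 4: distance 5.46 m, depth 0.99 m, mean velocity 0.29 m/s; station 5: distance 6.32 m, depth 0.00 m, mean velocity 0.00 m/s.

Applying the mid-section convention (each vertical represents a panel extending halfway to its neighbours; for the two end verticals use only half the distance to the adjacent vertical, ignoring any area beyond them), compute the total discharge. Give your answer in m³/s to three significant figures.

2.62 m³/s

w_2 = (3.91 − 0.00)/2 = 1.955 m; q_2 = 0.37 × 2.02 × 1.955 = 1.461 m³/s
w_3 = (5.46 − 2.12)/2 = 1.67 m; q_3 = 0.28 × 1.73 × 1.67 = 0.8089 m³/s
w_4 = (6.32 − 3.91)/2 = 1.205 m; q_4 = 0.29 × 0.99 × 1.205 = 0.3460 m³/s
Stations 1, 5 contribute zero (depth or velocity is 0).
Q = Σ qᵢ = 2.616 m³/s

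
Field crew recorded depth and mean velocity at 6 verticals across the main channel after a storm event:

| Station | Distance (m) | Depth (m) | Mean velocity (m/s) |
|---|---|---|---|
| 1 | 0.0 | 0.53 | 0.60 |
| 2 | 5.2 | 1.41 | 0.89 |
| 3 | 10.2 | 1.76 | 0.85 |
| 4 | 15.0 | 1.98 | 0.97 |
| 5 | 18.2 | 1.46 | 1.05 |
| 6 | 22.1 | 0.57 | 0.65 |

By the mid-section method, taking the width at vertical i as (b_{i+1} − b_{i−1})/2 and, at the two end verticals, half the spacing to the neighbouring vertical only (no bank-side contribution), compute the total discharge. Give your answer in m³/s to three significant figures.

w_1 = (5.2 − 0.0)/2 = 2.6 m; q_1 = 0.60 × 0.53 × 2.6 = 0.8268 m³/s
w_2 = (10.2 − 0.0)/2 = 5.1 m; q_2 = 0.89 × 1.41 × 5.1 = 6.400 m³/s
w_3 = (15.0 − 5.2)/2 = 4.9 m; q_3 = 0.85 × 1.76 × 4.9 = 7.330 m³/s
w_4 = (18.2 − 10.2)/2 = 4 m; q_4 = 0.97 × 1.98 × 4 = 7.682 m³/s
w_5 = (22.1 − 15.0)/2 = 3.55 m; q_5 = 1.05 × 1.46 × 3.55 = 5.442 m³/s
w_6 = (22.1 − 18.2)/2 = 1.95 m; q_6 = 0.65 × 0.57 × 1.95 = 0.7225 m³/s
Q = Σ qᵢ = 28.40 m³/s

28.4 m³/s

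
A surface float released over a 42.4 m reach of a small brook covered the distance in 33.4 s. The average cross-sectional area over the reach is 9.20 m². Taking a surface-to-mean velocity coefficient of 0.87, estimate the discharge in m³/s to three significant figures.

10.2 m³/s

v_surface = L / t̄ = 42.4 / 33.4 = 1.269 m/s
v_mean = 0.87 × 1.269 = 1.104 m/s
Q = A × v_mean = 9.20 × 1.104 = 10.16 m³/s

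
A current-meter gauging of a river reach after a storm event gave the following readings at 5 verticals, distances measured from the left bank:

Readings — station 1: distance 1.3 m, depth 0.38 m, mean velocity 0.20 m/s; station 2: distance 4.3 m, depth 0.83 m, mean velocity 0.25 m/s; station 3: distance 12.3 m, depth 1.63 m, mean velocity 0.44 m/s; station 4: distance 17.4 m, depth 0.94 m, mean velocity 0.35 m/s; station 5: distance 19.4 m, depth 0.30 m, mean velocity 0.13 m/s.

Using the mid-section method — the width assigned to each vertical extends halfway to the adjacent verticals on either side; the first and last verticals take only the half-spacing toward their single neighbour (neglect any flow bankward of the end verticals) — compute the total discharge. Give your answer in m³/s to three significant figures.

w_1 = (4.3 − 1.3)/2 = 1.5 m; q_1 = 0.20 × 0.38 × 1.5 = 0.1140 m³/s
w_2 = (12.3 − 1.3)/2 = 5.5 m; q_2 = 0.25 × 0.83 × 5.5 = 1.141 m³/s
w_3 = (17.4 − 4.3)/2 = 6.55 m; q_3 = 0.44 × 1.63 × 6.55 = 4.698 m³/s
w_4 = (19.4 − 12.3)/2 = 3.55 m; q_4 = 0.35 × 0.94 × 3.55 = 1.168 m³/s
w_5 = (19.4 − 17.4)/2 = 1 m; q_5 = 0.13 × 0.30 × 1 = 0.03900 m³/s
Q = Σ qᵢ = 7.160 m³/s

7.16 m³/s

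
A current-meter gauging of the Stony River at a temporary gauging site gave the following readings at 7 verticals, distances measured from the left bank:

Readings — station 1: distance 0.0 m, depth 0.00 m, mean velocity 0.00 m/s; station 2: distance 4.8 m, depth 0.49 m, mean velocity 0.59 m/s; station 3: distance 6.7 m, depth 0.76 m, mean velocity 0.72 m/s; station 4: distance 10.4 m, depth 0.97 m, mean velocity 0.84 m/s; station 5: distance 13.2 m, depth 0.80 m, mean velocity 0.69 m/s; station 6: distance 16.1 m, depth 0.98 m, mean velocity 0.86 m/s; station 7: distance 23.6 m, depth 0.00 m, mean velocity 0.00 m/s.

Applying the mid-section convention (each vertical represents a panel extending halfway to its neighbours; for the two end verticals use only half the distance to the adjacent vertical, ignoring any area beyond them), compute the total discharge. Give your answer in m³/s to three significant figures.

11.1 m³/s

w_2 = (6.7 − 0.0)/2 = 3.35 m; q_2 = 0.59 × 0.49 × 3.35 = 0.9685 m³/s
w_3 = (10.4 − 4.8)/2 = 2.8 m; q_3 = 0.72 × 0.76 × 2.8 = 1.532 m³/s
w_4 = (13.2 − 6.7)/2 = 3.25 m; q_4 = 0.84 × 0.97 × 3.25 = 2.648 m³/s
w_5 = (16.1 − 10.4)/2 = 2.85 m; q_5 = 0.69 × 0.80 × 2.85 = 1.573 m³/s
w_6 = (23.6 − 13.2)/2 = 5.2 m; q_6 = 0.86 × 0.98 × 5.2 = 4.383 m³/s
Stations 1, 7 contribute zero (depth or velocity is 0).
Q = Σ qᵢ = 11.10 m³/s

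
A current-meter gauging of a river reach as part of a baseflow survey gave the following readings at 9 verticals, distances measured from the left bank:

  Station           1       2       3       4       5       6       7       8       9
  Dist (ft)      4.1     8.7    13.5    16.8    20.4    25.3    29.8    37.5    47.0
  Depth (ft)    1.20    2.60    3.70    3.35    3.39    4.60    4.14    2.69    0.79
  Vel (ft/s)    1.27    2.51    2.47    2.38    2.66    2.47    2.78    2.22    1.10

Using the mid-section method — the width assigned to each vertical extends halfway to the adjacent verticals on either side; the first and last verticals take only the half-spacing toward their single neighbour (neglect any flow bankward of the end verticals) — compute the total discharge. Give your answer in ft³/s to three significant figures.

w_1 = (8.7 − 4.1)/2 = 2.3 ft; q_1 = 1.27 × 1.20 × 2.3 = 3.505 ft³/s
w_2 = (13.5 − 4.1)/2 = 4.7 ft; q_2 = 2.51 × 2.60 × 4.7 = 30.67 ft³/s
w_3 = (16.8 − 8.7)/2 = 4.05 ft; q_3 = 2.47 × 3.70 × 4.05 = 37.01 ft³/s
w_4 = (20.4 − 13.5)/2 = 3.45 ft; q_4 = 2.38 × 3.35 × 3.45 = 27.51 ft³/s
w_5 = (25.3 − 16.8)/2 = 4.25 ft; q_5 = 2.66 × 3.39 × 4.25 = 38.32 ft³/s
w_6 = (29.8 − 20.4)/2 = 4.7 ft; q_6 = 2.47 × 4.60 × 4.7 = 53.40 ft³/s
w_7 = (37.5 − 25.3)/2 = 6.1 ft; q_7 = 2.78 × 4.14 × 6.1 = 70.21 ft³/s
w_8 = (47.0 − 29.8)/2 = 8.6 ft; q_8 = 2.22 × 2.69 × 8.6 = 51.36 ft³/s
w_9 = (47.0 − 37.5)/2 = 4.75 ft; q_9 = 1.10 × 0.79 × 4.75 = 4.128 ft³/s
Q = Σ qᵢ = 316.1 ft³/s

316 ft³/s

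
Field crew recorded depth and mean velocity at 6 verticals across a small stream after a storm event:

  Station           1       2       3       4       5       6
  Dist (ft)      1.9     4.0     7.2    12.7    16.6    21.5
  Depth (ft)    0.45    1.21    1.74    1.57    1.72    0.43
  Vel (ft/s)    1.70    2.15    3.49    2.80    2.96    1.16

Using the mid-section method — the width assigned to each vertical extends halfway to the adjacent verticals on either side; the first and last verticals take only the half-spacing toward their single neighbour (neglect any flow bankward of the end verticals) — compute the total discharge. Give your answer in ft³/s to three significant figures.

78.4 ft³/s

w_1 = (4.0 − 1.9)/2 = 1.05 ft; q_1 = 1.70 × 0.45 × 1.05 = 0.8033 ft³/s
w_2 = (7.2 − 1.9)/2 = 2.65 ft; q_2 = 2.15 × 1.21 × 2.65 = 6.894 ft³/s
w_3 = (12.7 − 4.0)/2 = 4.35 ft; q_3 = 3.49 × 1.74 × 4.35 = 26.42 ft³/s
w_4 = (16.6 − 7.2)/2 = 4.7 ft; q_4 = 2.80 × 1.57 × 4.7 = 20.66 ft³/s
w_5 = (21.5 − 12.7)/2 = 4.4 ft; q_5 = 2.96 × 1.72 × 4.4 = 22.40 ft³/s
w_6 = (21.5 − 16.6)/2 = 2.45 ft; q_6 = 1.16 × 0.43 × 2.45 = 1.222 ft³/s
Q = Σ qᵢ = 78.40 ft³/s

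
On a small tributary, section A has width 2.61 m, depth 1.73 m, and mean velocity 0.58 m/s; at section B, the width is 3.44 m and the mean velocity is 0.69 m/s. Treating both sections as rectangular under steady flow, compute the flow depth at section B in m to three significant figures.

1.10 m

Q = A₁V₁ = (2.61×1.73) × 0.58 = 2.619 m³/s
d₂ = Q/(b₂ V₂) = 2.619/(3.44×0.69) = 1.103 m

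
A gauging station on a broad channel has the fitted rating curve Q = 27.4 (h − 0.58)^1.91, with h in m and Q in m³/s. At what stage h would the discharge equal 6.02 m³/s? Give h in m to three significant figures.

1.03 m

h − h₀ = (Q/C)^(1/b) = (6.02/27.4)^(1/1.91) = 0.4523 m
h = 0.58 + 0.4523 = 1.032 m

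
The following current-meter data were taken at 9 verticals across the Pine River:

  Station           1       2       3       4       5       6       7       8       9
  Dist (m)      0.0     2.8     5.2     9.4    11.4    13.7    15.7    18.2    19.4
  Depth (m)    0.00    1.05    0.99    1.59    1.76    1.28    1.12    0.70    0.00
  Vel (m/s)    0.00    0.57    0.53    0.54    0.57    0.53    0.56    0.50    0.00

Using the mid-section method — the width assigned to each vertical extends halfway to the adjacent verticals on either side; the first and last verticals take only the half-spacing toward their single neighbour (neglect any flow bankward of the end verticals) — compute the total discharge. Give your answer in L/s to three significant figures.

11600 L/s

w_2 = (5.2 − 0.0)/2 = 2.6 m; q_2 = 0.57 × 1.05 × 2.6 = 1.556 m³/s
w_3 = (9.4 − 2.8)/2 = 3.3 m; q_3 = 0.53 × 0.99 × 3.3 = 1.732 m³/s
w_4 = (11.4 − 5.2)/2 = 3.1 m; q_4 = 0.54 × 1.59 × 3.1 = 2.662 m³/s
w_5 = (13.7 − 9.4)/2 = 2.15 m; q_5 = 0.57 × 1.76 × 2.15 = 2.157 m³/s
w_6 = (15.7 − 11.4)/2 = 2.15 m; q_6 = 0.53 × 1.28 × 2.15 = 1.459 m³/s
w_7 = (18.2 − 13.7)/2 = 2.25 m; q_7 = 0.56 × 1.12 × 2.25 = 1.411 m³/s
w_8 = (19.4 − 15.7)/2 = 1.85 m; q_8 = 0.50 × 0.70 × 1.85 = 0.6475 m³/s
Stations 1, 9 contribute zero (depth or velocity is 0).
Q = Σ qᵢ = 11.62 m³/s
= 11.62 × 1000 = 11620 L/s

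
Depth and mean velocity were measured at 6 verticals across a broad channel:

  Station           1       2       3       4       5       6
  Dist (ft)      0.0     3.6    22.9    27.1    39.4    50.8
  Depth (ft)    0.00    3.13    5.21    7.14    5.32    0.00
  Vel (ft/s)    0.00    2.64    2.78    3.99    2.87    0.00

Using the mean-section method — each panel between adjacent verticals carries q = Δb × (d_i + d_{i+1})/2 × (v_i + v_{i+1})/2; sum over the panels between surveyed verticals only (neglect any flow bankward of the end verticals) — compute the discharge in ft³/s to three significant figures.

620 ft³/s

Panel 1-2: Δb = 3.6 ft, d̄ = (0.00+3.13)/2 = 1.565, v̄ = (0.00+2.64)/2 = 1.32 → q = 3.6×1.565×1.32 = 7.437 ft³/s
Panel 2-3: Δb = 19.3 ft, d̄ = (3.13+5.21)/2 = 4.17, v̄ = (2.64+2.78)/2 = 2.71 → q = 19.3×4.17×2.71 = 218.1 ft³/s
Panel 3-4: Δb = 4.2 ft, d̄ = (5.21+7.14)/2 = 6.175, v̄ = (2.78+3.99)/2 = 3.385 → q = 4.2×6.175×3.385 = 87.79 ft³/s
Panel 4-5: Δb = 12.3 ft, d̄ = (7.14+5.32)/2 = 6.23, v̄ = (3.99+2.87)/2 = 3.43 → q = 12.3×6.23×3.43 = 262.8 ft³/s
Panel 5-6: Δb = 11.4 ft, d̄ = (5.32+0.00)/2 = 2.66, v̄ = (2.87+0.00)/2 = 1.435 → q = 11.4×2.66×1.435 = 43.51 ft³/s
Q = Σ q = 619.7 ft³/s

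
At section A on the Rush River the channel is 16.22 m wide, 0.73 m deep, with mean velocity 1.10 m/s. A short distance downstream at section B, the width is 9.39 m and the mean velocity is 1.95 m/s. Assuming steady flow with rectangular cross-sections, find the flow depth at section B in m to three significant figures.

Q = A₁V₁ = (16.22×0.73) × 1.10 = 13.02 m³/s
d₂ = Q/(b₂ V₂) = 13.02/(9.39×1.95) = 0.7113 m

0.711 m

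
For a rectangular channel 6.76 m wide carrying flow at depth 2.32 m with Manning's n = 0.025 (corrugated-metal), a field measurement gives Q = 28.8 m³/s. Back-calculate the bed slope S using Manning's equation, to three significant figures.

0.00138

A = b·y = 6.76 × 2.32 = 15.68 m²
P = b + 2y = 6.76 + 2×2.32 = 11.40 m
R = A/P = 15.68/11.40 = 1.376 m
S = (Q·n / (1·A·R^(2/3)))² = (28.8×0.025 / (1×15.68×1.237))² = 0.001377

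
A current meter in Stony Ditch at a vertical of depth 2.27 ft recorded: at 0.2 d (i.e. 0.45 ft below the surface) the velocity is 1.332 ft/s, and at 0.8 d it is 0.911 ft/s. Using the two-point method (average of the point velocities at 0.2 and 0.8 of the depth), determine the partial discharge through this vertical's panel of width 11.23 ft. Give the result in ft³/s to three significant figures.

28.6 ft³/s

v̄ = (1.332 + 0.911) / 2 = 1.122 ft/s
q = v̄ × d × w = 1.122 × 2.27 × 11.23 = 28.59 ft³/s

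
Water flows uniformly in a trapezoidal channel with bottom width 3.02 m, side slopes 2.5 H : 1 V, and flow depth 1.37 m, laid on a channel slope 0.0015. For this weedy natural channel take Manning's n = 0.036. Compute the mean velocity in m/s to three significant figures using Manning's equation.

A = (b + z·y)·y = (3.02 + 2.5×1.37)×1.37 = 8.830 m²
P = b + 2y√(1+z²) = 3.02 + 2×1.37×√(1+2.5²) = 10.40 m
R = A/P = 8.830/10.40 = 0.8492 m
Q = (1/n)·A·R^(2/3)·S^(1/2) = (1/0.036) × 8.830 × 0.8492^(2/3) × 0.0015^(1/2) = 8.518 m³/s
V = Q/A = 8.518/8.830 = 0.9647 m/s

0.965 m/s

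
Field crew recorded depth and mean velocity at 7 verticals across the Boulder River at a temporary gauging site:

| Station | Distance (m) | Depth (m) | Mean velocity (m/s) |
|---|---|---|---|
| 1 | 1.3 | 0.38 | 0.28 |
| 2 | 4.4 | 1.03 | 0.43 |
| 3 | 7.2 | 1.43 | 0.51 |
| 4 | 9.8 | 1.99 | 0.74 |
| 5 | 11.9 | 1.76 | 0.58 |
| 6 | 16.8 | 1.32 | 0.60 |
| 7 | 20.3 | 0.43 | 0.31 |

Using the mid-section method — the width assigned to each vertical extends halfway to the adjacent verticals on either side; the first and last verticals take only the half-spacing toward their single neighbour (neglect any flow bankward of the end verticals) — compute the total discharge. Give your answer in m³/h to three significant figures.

w_1 = (4.4 − 1.3)/2 = 1.55 m; q_1 = 0.28 × 0.38 × 1.55 = 0.1649 m³/s
w_2 = (7.2 − 1.3)/2 = 2.95 m; q_2 = 0.43 × 1.03 × 2.95 = 1.307 m³/s
w_3 = (9.8 − 4.4)/2 = 2.7 m; q_3 = 0.51 × 1.43 × 2.7 = 1.969 m³/s
w_4 = (11.9 − 7.2)/2 = 2.35 m; q_4 = 0.74 × 1.99 × 2.35 = 3.461 m³/s
w_5 = (16.8 − 9.8)/2 = 3.5 m; q_5 = 0.58 × 1.76 × 3.5 = 3.573 m³/s
w_6 = (20.3 − 11.9)/2 = 4.2 m; q_6 = 0.60 × 1.32 × 4.2 = 3.326 m³/s
w_7 = (20.3 − 16.8)/2 = 1.75 m; q_7 = 0.31 × 0.43 × 1.75 = 0.2333 m³/s
Q = Σ qᵢ = 14.03 m³/s
= 14.03 × 3600 = 50520 m³/h

50500 m³/h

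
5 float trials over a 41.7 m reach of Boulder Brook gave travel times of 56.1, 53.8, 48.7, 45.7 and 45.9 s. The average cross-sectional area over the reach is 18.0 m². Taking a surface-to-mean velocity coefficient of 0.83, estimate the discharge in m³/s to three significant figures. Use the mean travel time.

12.5 m³/s

t̄ = (56.1 + 53.8 + 48.7 + 45.7 + 45.9) / 5 = 50.04 s
v_surface = L / t̄ = 41.7 / 50.04 = 0.8333 m/s
v_mean = 0.83 × 0.8333 = 0.6917 m/s
Q = A × v_mean = 18.0 × 0.6917 = 12.45 m³/s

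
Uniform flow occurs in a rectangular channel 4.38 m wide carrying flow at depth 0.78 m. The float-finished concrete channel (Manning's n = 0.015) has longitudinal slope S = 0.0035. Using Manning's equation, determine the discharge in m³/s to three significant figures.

A = b·y = 4.38 × 0.78 = 3.416 m²
P = b + 2y = 4.38 + 2×0.78 = 5.940 m
R = A/P = 3.416/5.940 = 0.5752 m
Q = (1/n)·A·R^(2/3)·S^(1/2) = (1/0.015) × 3.416 × 0.5752^(2/3) × 0.0035^(1/2) = 9.319 m³/s

9.32 m³/s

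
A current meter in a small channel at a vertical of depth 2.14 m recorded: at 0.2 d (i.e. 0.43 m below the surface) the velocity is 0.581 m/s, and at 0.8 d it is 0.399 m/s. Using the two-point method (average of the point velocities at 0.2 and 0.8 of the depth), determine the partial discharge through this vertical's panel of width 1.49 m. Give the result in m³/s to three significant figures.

v̄ = (0.581 + 0.399) / 2 = 0.4900 m/s
q = v̄ × d × w = 0.4900 × 2.14 × 1.49 = 1.562 m³/s

1.56 m³/s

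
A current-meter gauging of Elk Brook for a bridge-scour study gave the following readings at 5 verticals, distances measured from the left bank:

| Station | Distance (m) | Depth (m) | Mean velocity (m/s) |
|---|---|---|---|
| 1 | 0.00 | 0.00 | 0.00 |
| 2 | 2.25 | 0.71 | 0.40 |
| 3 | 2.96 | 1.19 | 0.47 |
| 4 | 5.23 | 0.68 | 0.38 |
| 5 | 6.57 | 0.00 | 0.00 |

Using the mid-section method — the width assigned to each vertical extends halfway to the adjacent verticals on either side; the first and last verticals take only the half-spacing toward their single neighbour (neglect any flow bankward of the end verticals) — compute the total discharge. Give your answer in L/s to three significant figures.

w_2 = (2.96 − 0.00)/2 = 1.48 m; q_2 = 0.40 × 0.71 × 1.48 = 0.4203 m³/s
w_3 = (5.23 − 2.25)/2 = 1.49 m; q_3 = 0.47 × 1.19 × 1.49 = 0.8334 m³/s
w_4 = (6.57 − 2.96)/2 = 1.805 m; q_4 = 0.38 × 0.68 × 1.805 = 0.4664 m³/s
Stations 1, 5 contribute zero (depth or velocity is 0).
Q = Σ qᵢ = 1.720 m³/s
= 1.720 × 1000 = 1720 L/s

1720 L/s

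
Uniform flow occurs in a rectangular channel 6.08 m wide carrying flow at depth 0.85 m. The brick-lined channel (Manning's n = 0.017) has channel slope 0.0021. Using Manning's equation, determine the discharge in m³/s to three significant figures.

10.6 m³/s

A = b·y = 6.08 × 0.85 = 5.168 m²
P = b + 2y = 6.08 + 2×0.85 = 7.780 m
R = A/P = 5.168/7.780 = 0.6643 m
Q = (1/n)·A·R^(2/3)·S^(1/2) = (1/0.017) × 5.168 × 0.6643^(2/3) × 0.0021^(1/2) = 10.61 m³/s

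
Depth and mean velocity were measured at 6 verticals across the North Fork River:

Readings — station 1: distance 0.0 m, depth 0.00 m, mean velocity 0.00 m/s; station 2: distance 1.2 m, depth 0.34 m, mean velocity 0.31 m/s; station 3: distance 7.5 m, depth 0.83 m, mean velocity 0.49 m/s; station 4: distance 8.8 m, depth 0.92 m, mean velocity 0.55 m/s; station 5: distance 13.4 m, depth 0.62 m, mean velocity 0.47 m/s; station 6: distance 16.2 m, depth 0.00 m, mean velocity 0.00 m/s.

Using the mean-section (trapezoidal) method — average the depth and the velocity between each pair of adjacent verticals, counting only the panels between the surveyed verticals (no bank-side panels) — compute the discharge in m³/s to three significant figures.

Panel 1-2: Δb = 1.2 m, d̄ = (0.00+0.34)/2 = 0.17, v̄ = (0.00+0.31)/2 = 0.155 → q = 1.2×0.17×0.155 = 0.03162 m³/s
Panel 2-3: Δb = 6.3 m, d̄ = (0.34+0.83)/2 = 0.585, v̄ = (0.31+0.49)/2 = 0.4 → q = 6.3×0.585×0.4 = 1.474 m³/s
Panel 3-4: Δb = 1.3 m, d̄ = (0.83+0.92)/2 = 0.875, v̄ = (0.49+0.55)/2 = 0.52 → q = 1.3×0.875×0.52 = 0.5915 m³/s
Panel 4-5: Δb = 4.6 m, d̄ = (0.92+0.62)/2 = 0.77, v̄ = (0.55+0.47)/2 = 0.51 → q = 4.6×0.77×0.51 = 1.806 m³/s
Panel 5-6: Δb = 2.8 m, d̄ = (0.62+0.00)/2 = 0.31, v̄ = (0.47+0.00)/2 = 0.235 → q = 2.8×0.31×0.235 = 0.2040 m³/s
Q = Σ q = 4.108 m³/s

4.11 m³/s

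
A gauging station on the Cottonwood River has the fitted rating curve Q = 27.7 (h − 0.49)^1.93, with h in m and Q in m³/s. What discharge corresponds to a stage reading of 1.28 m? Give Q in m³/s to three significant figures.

Q = 27.7 × (1.28 − 0.49)^1.93 = 27.7 × 0.79^1.93 = 17.58 m³/s

17.6 m³/s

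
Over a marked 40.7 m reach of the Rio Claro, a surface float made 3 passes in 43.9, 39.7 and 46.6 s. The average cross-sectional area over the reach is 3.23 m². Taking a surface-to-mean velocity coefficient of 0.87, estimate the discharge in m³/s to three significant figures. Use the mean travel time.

2.64 m³/s

t̄ = (43.9 + 39.7 + 46.6) / 3 = 43.4 s
v_surface = L / t̄ = 40.7 / 43.4 = 0.9378 m/s
v_mean = 0.87 × 0.9378 = 0.8159 m/s
Q = A × v_mean = 3.23 × 0.8159 = 2.635 m³/s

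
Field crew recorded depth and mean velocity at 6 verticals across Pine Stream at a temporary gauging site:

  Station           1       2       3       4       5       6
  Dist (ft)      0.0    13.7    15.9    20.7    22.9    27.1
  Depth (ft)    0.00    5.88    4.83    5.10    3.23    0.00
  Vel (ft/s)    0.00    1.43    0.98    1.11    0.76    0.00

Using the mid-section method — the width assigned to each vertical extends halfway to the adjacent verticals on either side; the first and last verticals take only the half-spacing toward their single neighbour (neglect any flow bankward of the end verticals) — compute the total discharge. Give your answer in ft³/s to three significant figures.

111 ft³/s

w_2 = (15.9 − 0.0)/2 = 7.95 ft; q_2 = 1.43 × 5.88 × 7.95 = 66.85 ft³/s
w_3 = (20.7 − 13.7)/2 = 3.5 ft; q_3 = 0.98 × 4.83 × 3.5 = 16.57 ft³/s
w_4 = (22.9 − 15.9)/2 = 3.5 ft; q_4 = 1.11 × 5.10 × 3.5 = 19.81 ft³/s
w_5 = (27.1 − 20.7)/2 = 3.2 ft; q_5 = 0.76 × 3.23 × 3.2 = 7.855 ft³/s
Stations 1, 6 contribute zero (depth or velocity is 0).
Q = Σ qᵢ = 111.1 ft³/s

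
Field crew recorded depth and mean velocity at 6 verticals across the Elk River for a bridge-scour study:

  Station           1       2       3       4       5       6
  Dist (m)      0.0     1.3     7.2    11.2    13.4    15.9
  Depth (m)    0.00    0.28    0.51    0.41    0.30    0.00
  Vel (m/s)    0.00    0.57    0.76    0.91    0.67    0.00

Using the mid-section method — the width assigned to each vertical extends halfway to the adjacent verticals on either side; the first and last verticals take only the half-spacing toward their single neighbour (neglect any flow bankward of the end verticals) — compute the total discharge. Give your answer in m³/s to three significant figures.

4.12 m³/s

w_2 = (7.2 − 0.0)/2 = 3.6 m; q_2 = 0.57 × 0.28 × 3.6 = 0.5746 m³/s
w_3 = (11.2 − 1.3)/2 = 4.95 m; q_3 = 0.76 × 0.51 × 4.95 = 1.919 m³/s
w_4 = (13.4 − 7.2)/2 = 3.1 m; q_4 = 0.91 × 0.41 × 3.1 = 1.157 m³/s
w_5 = (15.9 − 11.2)/2 = 2.35 m; q_5 = 0.67 × 0.30 × 2.35 = 0.4724 m³/s
Stations 1, 6 contribute zero (depth or velocity is 0).
Q = Σ qᵢ = 4.122 m³/s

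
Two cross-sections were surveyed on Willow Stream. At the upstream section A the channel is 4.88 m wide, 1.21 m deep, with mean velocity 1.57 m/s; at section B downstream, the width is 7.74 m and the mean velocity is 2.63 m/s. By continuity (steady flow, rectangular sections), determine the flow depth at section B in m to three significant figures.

Q = A₁V₁ = (4.88×1.21) × 1.57 = 9.271 m³/s
d₂ = Q/(b₂ V₂) = 9.271/(7.74×2.63) = 0.4554 m

0.455 m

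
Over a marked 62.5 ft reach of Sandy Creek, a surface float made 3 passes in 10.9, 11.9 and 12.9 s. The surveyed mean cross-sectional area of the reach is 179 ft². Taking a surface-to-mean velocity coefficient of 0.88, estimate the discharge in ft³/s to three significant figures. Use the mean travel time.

827 ft³/s

t̄ = (10.9 + 11.9 + 12.9) / 3 = 11.9 s
v_surface = L / t̄ = 62.5 / 11.9 = 5.252 ft/s
v_mean = 0.88 × 5.252 = 4.622 ft/s
Q = A × v_mean = 179 × 4.622 = 827.3 ft³/s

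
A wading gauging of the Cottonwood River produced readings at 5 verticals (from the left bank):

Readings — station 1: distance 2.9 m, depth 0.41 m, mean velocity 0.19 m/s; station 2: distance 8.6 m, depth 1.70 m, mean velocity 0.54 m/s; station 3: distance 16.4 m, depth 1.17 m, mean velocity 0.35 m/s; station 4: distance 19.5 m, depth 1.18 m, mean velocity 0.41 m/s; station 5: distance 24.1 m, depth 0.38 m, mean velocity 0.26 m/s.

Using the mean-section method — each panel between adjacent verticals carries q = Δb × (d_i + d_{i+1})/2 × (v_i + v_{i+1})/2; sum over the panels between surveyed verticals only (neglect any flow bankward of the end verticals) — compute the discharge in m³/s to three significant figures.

9.76 m³/s

Panel 1-2: Δb = 5.7 m, d̄ = (0.41+1.70)/2 = 1.055, v̄ = (0.19+0.54)/2 = 0.365 → q = 5.7×1.055×0.365 = 2.195 m³/s
Panel 2-3: Δb = 7.8 m, d̄ = (1.70+1.17)/2 = 1.435, v̄ = (0.54+0.35)/2 = 0.445 → q = 7.8×1.435×0.445 = 4.981 m³/s
Panel 3-4: Δb = 3.1 m, d̄ = (1.17+1.18)/2 = 1.175, v̄ = (0.35+0.41)/2 = 0.38 → q = 3.1×1.175×0.38 = 1.384 m³/s
Panel 4-5: Δb = 4.6 m, d̄ = (1.18+0.38)/2 = 0.78, v̄ = (0.41+0.26)/2 = 0.335 → q = 4.6×0.78×0.335 = 1.202 m³/s
Q = Σ q = 9.762 m³/s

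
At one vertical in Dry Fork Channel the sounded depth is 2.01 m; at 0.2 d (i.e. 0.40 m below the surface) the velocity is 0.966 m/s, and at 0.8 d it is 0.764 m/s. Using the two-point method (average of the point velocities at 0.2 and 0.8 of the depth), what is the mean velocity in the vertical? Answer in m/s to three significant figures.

0.865 m/s

v̄ = (0.966 + 0.764) / 2 = 0.8650 m/s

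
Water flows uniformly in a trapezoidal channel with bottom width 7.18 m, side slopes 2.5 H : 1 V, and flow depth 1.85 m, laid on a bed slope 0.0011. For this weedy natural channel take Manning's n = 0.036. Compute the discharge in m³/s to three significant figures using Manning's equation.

A = (b + z·y)·y = (7.18 + 2.5×1.85)×1.85 = 21.84 m²
P = b + 2y√(1+z²) = 7.18 + 2×1.85×√(1+2.5²) = 17.14 m
R = A/P = 21.84/17.14 = 1.274 m
Q = (1/n)·A·R^(2/3)·S^(1/2) = (1/0.036) × 21.84 × 1.274^(2/3) × 0.0011^(1/2) = 23.65 m³/s

23.6 m³/s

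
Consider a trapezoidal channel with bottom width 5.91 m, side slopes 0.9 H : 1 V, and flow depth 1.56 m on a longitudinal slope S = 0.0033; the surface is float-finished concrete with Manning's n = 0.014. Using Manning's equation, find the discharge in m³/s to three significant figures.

A = (b + z·y)·y = (5.91 + 0.9×1.56)×1.56 = 11.41 m²
P = b + 2y√(1+z²) = 5.91 + 2×1.56×√(1+0.9²) = 10.11 m
R = A/P = 11.41/10.11 = 1.129 m
Q = (1/n)·A·R^(2/3)·S^(1/2) = (1/0.014) × 11.41 × 1.129^(2/3) × 0.0033^(1/2) = 50.76 m³/s

50.8 m³/s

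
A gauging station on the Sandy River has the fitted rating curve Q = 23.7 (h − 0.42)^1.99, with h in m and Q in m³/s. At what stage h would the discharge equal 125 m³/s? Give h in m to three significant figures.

2.73 m

h − h₀ = (Q/C)^(1/b) = (125/23.7)^(1/1.99) = 2.306 m
h = 0.42 + 2.306 = 2.726 m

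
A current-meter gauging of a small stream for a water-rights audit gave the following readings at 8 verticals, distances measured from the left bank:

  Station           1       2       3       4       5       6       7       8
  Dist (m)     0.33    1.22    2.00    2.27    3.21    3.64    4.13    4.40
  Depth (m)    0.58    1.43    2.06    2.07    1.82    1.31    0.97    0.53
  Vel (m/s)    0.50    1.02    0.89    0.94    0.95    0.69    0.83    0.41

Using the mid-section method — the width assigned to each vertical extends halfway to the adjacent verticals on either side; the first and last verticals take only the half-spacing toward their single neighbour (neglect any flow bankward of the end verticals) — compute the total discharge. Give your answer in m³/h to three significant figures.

19500 m³/h

w_1 = (1.22 − 0.33)/2 = 0.445 m; q_1 = 0.50 × 0.58 × 0.445 = 0.1291 m³/s
w_2 = (2.00 − 0.33)/2 = 0.835 m; q_2 = 1.02 × 1.43 × 0.835 = 1.218 m³/s
w_3 = (2.27 − 1.22)/2 = 0.525 m; q_3 = 0.89 × 2.06 × 0.525 = 0.9625 m³/s
w_4 = (3.21 − 2.00)/2 = 0.605 m; q_4 = 0.94 × 2.07 × 0.605 = 1.177 m³/s
w_5 = (3.64 − 2.27)/2 = 0.685 m; q_5 = 0.95 × 1.82 × 0.685 = 1.184 m³/s
w_6 = (4.13 − 3.21)/2 = 0.46 m; q_6 = 0.69 × 1.31 × 0.46 = 0.4158 m³/s
w_7 = (4.40 − 3.64)/2 = 0.38 m; q_7 = 0.83 × 0.97 × 0.38 = 0.3059 m³/s
w_8 = (4.40 − 4.13)/2 = 0.135 m; q_8 = 0.41 × 0.53 × 0.135 = 0.02934 m³/s
Q = Σ qᵢ = 5.422 m³/s
= 5.422 × 3600 = 19520 m³/h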